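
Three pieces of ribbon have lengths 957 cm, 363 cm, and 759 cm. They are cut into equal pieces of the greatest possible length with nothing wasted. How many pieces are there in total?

Piece length = gcd(957, 363, 759).
957 = 3 × 11 × 29
363 = 3 × 11^2
759 = 3 × 11 × 23
gcd(957, 363, 759) = 3 × 11 = 33.
Total pieces = 957/33 + 363/33 + 759/33 = 29 + 11 + 23 = 63.

63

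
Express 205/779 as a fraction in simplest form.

205 = 5 × 41
779 = 19 × 41
gcd(205, 779) = 41.
Divide numerator and denominator by 41: 205/779 = 5/19.

5/19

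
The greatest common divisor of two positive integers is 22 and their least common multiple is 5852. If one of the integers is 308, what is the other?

418

For two integers, gcd × lcm = product, so the other is (22 × 5852) / 308 = 128744 / 308 = 418.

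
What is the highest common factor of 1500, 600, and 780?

60

1500 = 2^2 × 3 × 5^3
600 = 2^3 × 3 × 5^2
780 = 2^2 × 3 × 5 × 13
gcd(1500, 600, 780) = 2^2 × 3 × 5 = 60.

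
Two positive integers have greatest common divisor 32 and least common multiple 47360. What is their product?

1515520

For any two positive integers, gcd × lcm = product = 32 × 47360 = 1515520.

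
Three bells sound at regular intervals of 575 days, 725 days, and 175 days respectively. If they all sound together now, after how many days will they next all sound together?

116725 days

We need the least common multiple of the intervals.
575 = 5^2 × 23
725 = 5^2 × 29
175 = 5^2 × 7
LCM(575, 725, 175) = 5^2 × 7 × 23 × 29 = 116725.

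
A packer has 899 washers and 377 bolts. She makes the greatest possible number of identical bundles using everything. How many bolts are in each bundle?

Number of bundles = gcd(899, 377).
899 = 29 × 31
377 = 13 × 29
gcd(899, 377) = 29.
bolts per bundle = 377 / 29 = 13.

13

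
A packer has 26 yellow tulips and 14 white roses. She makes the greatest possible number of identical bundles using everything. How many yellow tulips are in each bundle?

13

Number of bundles = gcd(26, 14).
26 = 2 × 13
14 = 2 × 7
gcd(26, 14) = 2.
yellow tulips per bundle = 26 / 2 = 13.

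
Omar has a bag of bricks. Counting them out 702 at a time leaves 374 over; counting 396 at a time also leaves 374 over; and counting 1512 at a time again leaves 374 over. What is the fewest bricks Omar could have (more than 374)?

N − 374 must be a common multiple of 702, 396, and 1512.
702 = 2 × 3^3 × 13
396 = 2^2 × 3^2 × 11
1512 = 2^3 × 3^3 × 7
LCM(702, 396, 1512) = 2^3 × 3^3 × 7 × 11 × 13 = 216216.
Smallest N > 374 is LCM + 374 = 216216 + 374 = 216590.

216590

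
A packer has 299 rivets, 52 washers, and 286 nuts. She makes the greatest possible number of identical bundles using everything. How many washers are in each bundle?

Number of bundles = gcd(299, 52, 286).
299 = 13 × 23
52 = 2^2 × 13
286 = 2 × 11 × 13
gcd(299, 52, 286) = 13.
washers per bundle = 52 / 13 = 4.

4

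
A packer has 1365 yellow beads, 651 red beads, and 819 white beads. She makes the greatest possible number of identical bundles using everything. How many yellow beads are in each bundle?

Number of bundles = gcd(1365, 651, 819).
1365 = 3 × 5 × 7 × 13
651 = 3 × 7 × 31
819 = 3^2 × 7 × 13
gcd(1365, 651, 819) = 3 × 7 = 21.
yellow beads per bundle = 1365 / 21 = 65.

65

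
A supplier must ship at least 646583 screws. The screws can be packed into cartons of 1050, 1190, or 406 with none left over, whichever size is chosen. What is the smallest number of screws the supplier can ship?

The number of screws must be a common multiple of 1050, 1190, and 406, so a multiple of their LCM.
1050 = 2 × 3 × 5^2 × 7
1190 = 2 × 5 × 7 × 17
406 = 2 × 7 × 29
LCM(1050, 1190, 406) = 2 × 3 × 5^2 × 7 × 17 × 29 = 517650.
Smallest multiple of 517650 that is ≥ 646583: ⌈646583/517650⌉ × 517650 = 2 × 517650 = 1035300.

1035300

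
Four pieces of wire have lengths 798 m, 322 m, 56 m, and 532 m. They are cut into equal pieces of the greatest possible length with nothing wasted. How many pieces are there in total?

Piece length = gcd(798, 322, 56, 532).
798 = 2 × 3 × 7 × 19
322 = 2 × 7 × 23
56 = 2^3 × 7
532 = 2^2 × 7 × 19
gcd(798, 322, 56, 532) = 2 × 7 = 14.
Total pieces = 798/14 + 322/14 + 56/14 + 532/14 = 57 + 23 + 4 + 38 = 122.

122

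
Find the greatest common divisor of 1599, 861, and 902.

1599 = 3 × 13 × 41
861 = 3 × 7 × 41
902 = 2 × 11 × 41
gcd(1599, 861, 902) = 41.

41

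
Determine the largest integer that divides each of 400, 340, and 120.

400 = 2^4 × 5^2
340 = 2^2 × 5 × 17
120 = 2^3 × 3 × 5
gcd(400, 340, 120) = 2^2 × 5 = 20.

20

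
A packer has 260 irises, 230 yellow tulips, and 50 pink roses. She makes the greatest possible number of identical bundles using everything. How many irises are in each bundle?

26

Number of bundles = gcd(260, 230, 50).
260 = 2^2 × 5 × 13
230 = 2 × 5 × 23
50 = 2 × 5^2
gcd(260, 230, 50) = 2 × 5 = 10.
irises per bundle = 260 / 10 = 26.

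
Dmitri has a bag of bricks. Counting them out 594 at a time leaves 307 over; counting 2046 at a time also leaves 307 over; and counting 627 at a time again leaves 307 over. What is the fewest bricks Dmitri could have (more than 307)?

N − 307 must be a common multiple of 594, 2046, and 627.
594 = 2 × 3^3 × 11
2046 = 2 × 3 × 11 × 31
627 = 3 × 11 × 19
LCM(594, 2046, 627) = 2 × 3^3 × 11 × 19 × 31 = 349866.
Smallest N > 307 is LCM + 307 = 349866 + 307 = 350173.

350173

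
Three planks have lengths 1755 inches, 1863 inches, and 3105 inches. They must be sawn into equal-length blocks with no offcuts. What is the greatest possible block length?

27 inches

The block length must divide every plank, so the greatest is gcd(1755, 1863, 3105).
1755 = 3^3 × 5 × 13
1863 = 3^4 × 23
3105 = 3^3 × 5 × 23
gcd(1755, 1863, 3105) = 3^3 = 27.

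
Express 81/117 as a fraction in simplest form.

9/13

81 = 3^4
117 = 3^2 × 13
gcd(81, 117) = 3^2 = 9.
Divide numerator and denominator by 9: 81/117 = 9/13.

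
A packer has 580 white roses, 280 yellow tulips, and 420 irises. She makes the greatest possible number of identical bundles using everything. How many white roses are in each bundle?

29

Number of bundles = gcd(580, 280, 420).
580 = 2^2 × 5 × 29
280 = 2^3 × 5 × 7
420 = 2^2 × 3 × 5 × 7
gcd(580, 280, 420) = 2^2 × 5 = 20.
white roses per bundle = 580 / 20 = 29.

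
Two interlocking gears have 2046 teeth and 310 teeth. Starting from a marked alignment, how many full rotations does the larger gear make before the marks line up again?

5 rotations

They are all back at their starting positions together after one LCM of the periods.
2046 = 2 × 3 × 11 × 31
310 = 2 × 5 × 31
LCM(2046, 310) = 2 × 3 × 5 × 11 × 31 = 10230.
Rotations for period 2046: 10230 / 2046 = 5.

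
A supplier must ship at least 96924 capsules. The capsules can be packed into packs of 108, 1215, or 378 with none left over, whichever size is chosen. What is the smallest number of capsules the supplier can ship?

102060

The number of capsules must be a common multiple of 108, 1215, and 378, so a multiple of their LCM.
108 = 2^2 × 3^3
1215 = 3^5 × 5
378 = 2 × 3^3 × 7
LCM(108, 1215, 378) = 2^2 × 3^5 × 5 × 7 = 34020.
Smallest multiple of 34020 that is ≥ 96924: ⌈96924/34020⌉ × 34020 = 3 × 34020 = 102060.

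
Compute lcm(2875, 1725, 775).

267375

2875 = 5^3 × 23
1725 = 3 × 5^2 × 23
775 = 5^2 × 31
LCM(2875, 1725, 775) = 3 × 5^3 × 23 × 31 = 267375.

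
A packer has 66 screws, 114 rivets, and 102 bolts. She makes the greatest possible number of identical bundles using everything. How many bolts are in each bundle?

Number of bundles = gcd(66, 114, 102).
66 = 2 × 3 × 11
114 = 2 × 3 × 19
102 = 2 × 3 × 17
gcd(66, 114, 102) = 2 × 3 = 6.
bolts per bundle = 102 / 6 = 17.

17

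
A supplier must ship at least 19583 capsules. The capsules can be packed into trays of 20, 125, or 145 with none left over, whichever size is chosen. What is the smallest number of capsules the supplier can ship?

29000

The number of capsules must be a common multiple of 20, 125, and 145, so a multiple of their LCM.
20 = 2^2 × 5
125 = 5^3
145 = 5 × 29
LCM(20, 125, 145) = 2^2 × 5^3 × 29 = 14500.
Smallest multiple of 14500 that is ≥ 19583: ⌈19583/14500⌉ × 14500 = 2 × 14500 = 29000.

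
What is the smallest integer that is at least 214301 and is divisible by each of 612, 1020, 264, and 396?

The integer must be a common multiple of 612, 1020, 264, and 396, so a multiple of their LCM.
612 = 2^2 × 3^2 × 17
1020 = 2^2 × 3 × 5 × 17
264 = 2^3 × 3 × 11
396 = 2^2 × 3^2 × 11
LCM(612, 1020, 264, 396) = 2^3 × 3^2 × 5 × 11 × 17 = 67320.
Smallest multiple of 67320 that is ≥ 214301: ⌈214301/67320⌉ × 67320 = 4 × 67320 = 269280.

269280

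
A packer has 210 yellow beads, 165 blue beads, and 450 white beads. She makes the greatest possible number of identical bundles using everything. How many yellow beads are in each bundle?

Number of bundles = gcd(210, 165, 450).
210 = 2 × 3 × 5 × 7
165 = 3 × 5 × 11
450 = 2 × 3^2 × 5^2
gcd(210, 165, 450) = 3 × 5 = 15.
yellow beads per bundle = 210 / 15 = 14.

14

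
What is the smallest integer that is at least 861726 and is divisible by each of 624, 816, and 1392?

The integer must be a common multiple of 624, 816, and 1392, so a multiple of their LCM.
624 = 2^4 × 3 × 13
816 = 2^4 × 3 × 17
1392 = 2^4 × 3 × 29
LCM(624, 816, 1392) = 2^4 × 3 × 13 × 17 × 29 = 307632.
Smallest multiple of 307632 that is ≥ 861726: ⌈861726/307632⌉ × 307632 = 3 × 307632 = 922896.

922896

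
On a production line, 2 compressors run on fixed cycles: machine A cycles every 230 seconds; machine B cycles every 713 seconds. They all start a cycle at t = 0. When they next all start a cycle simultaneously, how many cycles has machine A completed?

All finish a whole number of cycles simultaneously at t = LCM of the periods.
230 = 2 × 5 × 23
713 = 23 × 31
LCM(230, 713) = 2 × 5 × 23 × 31 = 7130.
Cycles for period 230: 7130 / 230 = 31.

31 cycles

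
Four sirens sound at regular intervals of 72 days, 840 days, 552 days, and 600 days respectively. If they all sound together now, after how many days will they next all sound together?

289800 days

We need the least common multiple of the intervals.
72 = 2^3 × 3^2
840 = 2^3 × 3 × 5 × 7
552 = 2^3 × 3 × 23
600 = 2^3 × 3 × 5^2
LCM(72, 840, 552, 600) = 2^3 × 3^2 × 5^2 × 7 × 23 = 289800.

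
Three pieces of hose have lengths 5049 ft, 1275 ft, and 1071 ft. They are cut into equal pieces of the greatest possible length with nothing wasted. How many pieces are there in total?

Piece length = gcd(5049, 1275, 1071).
5049 = 3^3 × 11 × 17
1275 = 3 × 5^2 × 17
1071 = 3^2 × 7 × 17
gcd(5049, 1275, 1071) = 3 × 17 = 51.
Total pieces = 5049/51 + 1275/51 + 1071/51 = 99 + 25 + 21 = 145.

145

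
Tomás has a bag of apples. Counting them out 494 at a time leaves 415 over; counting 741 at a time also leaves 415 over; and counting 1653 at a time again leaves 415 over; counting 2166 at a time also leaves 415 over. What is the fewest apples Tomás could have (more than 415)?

N − 415 must be a common multiple of 494, 741, 1653, and 2166.
494 = 2 × 13 × 19
741 = 3 × 13 × 19
1653 = 3 × 19 × 29
2166 = 2 × 3 × 19^2
LCM(494, 741, 1653, 2166) = 2 × 3 × 13 × 19^2 × 29 = 816582.
Smallest N > 415 is LCM + 415 = 816582 + 415 = 816997.

816997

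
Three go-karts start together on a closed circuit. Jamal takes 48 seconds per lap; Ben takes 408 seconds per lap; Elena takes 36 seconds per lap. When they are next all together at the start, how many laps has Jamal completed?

They are all back at their starting positions together after one LCM of the periods.
48 = 2^4 × 3
408 = 2^3 × 3 × 17
36 = 2^2 × 3^2
LCM(48, 408, 36) = 2^4 × 3^2 × 17 = 2448.
Laps for period 48: 2448 / 48 = 51.

51 laps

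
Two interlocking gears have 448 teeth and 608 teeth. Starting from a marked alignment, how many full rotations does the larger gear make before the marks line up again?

14 rotations

They are all back at their starting positions together after one LCM of the periods.
448 = 2^6 × 7
608 = 2^5 × 19
LCM(448, 608) = 2^6 × 7 × 19 = 8512.
Rotations for period 608: 8512 / 608 = 14.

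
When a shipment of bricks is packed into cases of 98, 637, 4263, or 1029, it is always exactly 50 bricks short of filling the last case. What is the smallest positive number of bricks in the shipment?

Being 50 short of a full case of size k means N ≡ −50 (mod k), i.e. N + 50 is a multiple of each size.
98 = 2 × 7^2
637 = 7^2 × 13
4263 = 3 × 7^2 × 29
1029 = 3 × 7^3
LCM(98, 637, 4263, 1029) = 2 × 3 × 7^3 × 13 × 29 = 775866.
Smallest positive N is 775866 − 50 = 775816.

775816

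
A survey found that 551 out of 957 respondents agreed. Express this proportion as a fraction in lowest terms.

19/33

551 = 19 × 29
957 = 3 × 11 × 29
gcd(551, 957) = 29.
Divide numerator and denominator by 29: 551/957 = 19/33.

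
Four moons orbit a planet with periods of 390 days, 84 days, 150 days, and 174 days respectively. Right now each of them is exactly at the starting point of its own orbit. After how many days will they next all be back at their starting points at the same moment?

They coincide at every common multiple of the periods; the first is the LCM.
390 = 2 × 3 × 5 × 13
84 = 2^2 × 3 × 7
150 = 2 × 3 × 5^2
174 = 2 × 3 × 29
LCM(390, 84, 150, 174) = 2^2 × 3 × 5^2 × 7 × 13 × 29 = 791700.

791700 days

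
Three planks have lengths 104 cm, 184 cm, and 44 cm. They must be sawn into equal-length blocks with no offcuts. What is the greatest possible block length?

This is the greatest common divisor of 104, 184, and 44.
104 = 2^3 × 13
184 = 2^3 × 23
44 = 2^2 × 11
gcd(104, 184, 44) = 2^2 = 4.

4 cm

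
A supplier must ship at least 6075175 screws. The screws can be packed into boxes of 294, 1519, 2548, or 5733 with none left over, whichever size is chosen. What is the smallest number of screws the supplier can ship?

The number of screws must be a common multiple of 294, 1519, 2548, and 5733, so a multiple of their LCM.
294 = 2 × 3 × 7^2
1519 = 7^2 × 31
2548 = 2^2 × 7^2 × 13
5733 = 3^2 × 7^2 × 13
LCM(294, 1519, 2548, 5733) = 2^2 × 3^2 × 7^2 × 13 × 31 = 710892.
Smallest multiple of 710892 that is ≥ 6075175: ⌈6075175/710892⌉ × 710892 = 9 × 710892 = 6398028.

6398028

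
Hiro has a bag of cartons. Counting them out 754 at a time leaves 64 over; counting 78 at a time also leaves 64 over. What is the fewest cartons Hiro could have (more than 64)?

2326

N − 64 must be a common multiple of 754 and 78.
754 = 2 × 13 × 29
78 = 2 × 3 × 13
LCM(754, 78) = 2 × 3 × 13 × 29 = 2262.
Smallest N > 64 is LCM + 64 = 2262 + 64 = 2326.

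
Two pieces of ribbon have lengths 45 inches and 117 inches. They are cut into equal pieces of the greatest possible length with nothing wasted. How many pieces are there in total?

Piece length = gcd(45, 117).
45 = 3^2 × 5
117 = 3^2 × 13
gcd(45, 117) = 3^2 = 9.
Total pieces = 45/9 + 117/9 = 5 + 13 = 18.

18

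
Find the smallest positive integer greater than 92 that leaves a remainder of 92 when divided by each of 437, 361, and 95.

N − 92 must be a common multiple of 437, 361, and 95.
437 = 19 × 23
361 = 19^2
95 = 5 × 19
LCM(437, 361, 95) = 5 × 19^2 × 23 = 41515.
Smallest N > 92 is LCM + 92 = 41515 + 92 = 41607.

41607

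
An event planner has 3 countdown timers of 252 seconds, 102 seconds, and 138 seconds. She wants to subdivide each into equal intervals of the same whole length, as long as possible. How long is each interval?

The interval must divide each timer length; the longest such is the gcd.
252 = 2^2 × 3^2 × 7
102 = 2 × 3 × 17
138 = 2 × 3 × 23
gcd(252, 102, 138) = 2 × 3 = 6.

6 seconds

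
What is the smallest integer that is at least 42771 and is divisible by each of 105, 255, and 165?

The integer must be a common multiple of 105, 255, and 165, so a multiple of their LCM.
105 = 3 × 5 × 7
255 = 3 × 5 × 17
165 = 3 × 5 × 11
LCM(105, 255, 165) = 3 × 5 × 7 × 11 × 17 = 19635.
Smallest multiple of 19635 that is ≥ 42771: ⌈42771/19635⌉ × 19635 = 3 × 19635 = 58905.

58905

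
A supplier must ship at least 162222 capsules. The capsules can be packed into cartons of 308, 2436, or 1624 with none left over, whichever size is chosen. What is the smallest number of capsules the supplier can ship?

The number of capsules must be a common multiple of 308, 2436, and 1624, so a multiple of their LCM.
308 = 2^2 × 7 × 11
2436 = 2^2 × 3 × 7 × 29
1624 = 2^3 × 7 × 29
LCM(308, 2436, 1624) = 2^3 × 3 × 7 × 11 × 29 = 53592.
Smallest multiple of 53592 that is ≥ 162222: ⌈162222/53592⌉ × 53592 = 4 × 53592 = 214368.

214368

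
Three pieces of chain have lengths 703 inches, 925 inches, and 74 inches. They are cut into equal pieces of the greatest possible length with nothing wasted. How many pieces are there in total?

46

Piece length = gcd(703, 925, 74).
703 = 19 × 37
925 = 5^2 × 37
74 = 2 × 37
gcd(703, 925, 74) = 37.
Total pieces = 703/37 + 925/37 + 74/37 = 19 + 25 + 2 = 46.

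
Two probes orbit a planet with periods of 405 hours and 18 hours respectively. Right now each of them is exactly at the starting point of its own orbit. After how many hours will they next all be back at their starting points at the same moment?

The first simultaneous occurrence is after LCM of the individual periods.
405 = 3^4 × 5
18 = 2 × 3^2
LCM(405, 18) = 2 × 3^4 × 5 = 810.

810 hours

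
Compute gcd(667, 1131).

667 = 23 × 29
1131 = 3 × 13 × 29
gcd(667, 1131) = 29.

29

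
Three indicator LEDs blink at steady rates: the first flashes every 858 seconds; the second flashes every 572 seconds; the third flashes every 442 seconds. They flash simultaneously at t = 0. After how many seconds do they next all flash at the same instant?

The first simultaneous occurrence is after LCM of the individual periods.
858 = 2 × 3 × 11 × 13
572 = 2^2 × 11 × 13
442 = 2 × 13 × 17
LCM(858, 572, 442) = 2^2 × 3 × 11 × 13 × 17 = 29172.

29172 seconds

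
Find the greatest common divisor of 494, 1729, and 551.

494 = 2 × 13 × 19
1729 = 7 × 13 × 19
551 = 19 × 29
gcd(494, 1729, 551) = 19.

19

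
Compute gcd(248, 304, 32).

248 = 2^3 × 31
304 = 2^4 × 19
32 = 2^5
gcd(248, 304, 32) = 2^3 = 8.

8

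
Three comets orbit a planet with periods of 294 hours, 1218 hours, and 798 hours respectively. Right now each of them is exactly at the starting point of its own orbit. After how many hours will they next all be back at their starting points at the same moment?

We need the least common multiple of the intervals.
294 = 2 × 3 × 7^2
1218 = 2 × 3 × 7 × 29
798 = 2 × 3 × 7 × 19
LCM(294, 1218, 798) = 2 × 3 × 7^2 × 19 × 29 = 161994.

161994 hours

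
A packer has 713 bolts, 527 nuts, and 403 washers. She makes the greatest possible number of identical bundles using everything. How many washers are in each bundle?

Number of bundles = gcd(713, 527, 403).
713 = 23 × 31
527 = 17 × 31
403 = 13 × 31
gcd(713, 527, 403) = 31.
washers per bundle = 403 / 31 = 13.

13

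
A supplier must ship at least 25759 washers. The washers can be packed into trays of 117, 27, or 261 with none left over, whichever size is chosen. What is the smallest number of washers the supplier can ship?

The number of washers must be a common multiple of 117, 27, and 261, so a multiple of their LCM.
117 = 3^2 × 13
27 = 3^3
261 = 3^2 × 29
LCM(117, 27, 261) = 3^3 × 13 × 29 = 10179.
Smallest multiple of 10179 that is ≥ 25759: ⌈25759/10179⌉ × 10179 = 3 × 10179 = 30537.

30537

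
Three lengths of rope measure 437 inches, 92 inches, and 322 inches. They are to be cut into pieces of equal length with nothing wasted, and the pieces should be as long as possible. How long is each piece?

23 inches

The greatest length dividing all of 437, 92, and 322 is their gcd.
437 = 19 × 23
92 = 2^2 × 23
322 = 2 × 7 × 23
gcd(437, 92, 322) = 23.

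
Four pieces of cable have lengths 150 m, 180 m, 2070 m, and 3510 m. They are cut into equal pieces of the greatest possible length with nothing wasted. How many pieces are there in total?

Piece length = gcd(150, 180, 2070, 3510).
150 = 2 × 3 × 5^2
180 = 2^2 × 3^2 × 5
2070 = 2 × 3^2 × 5 × 23
3510 = 2 × 3^3 × 5 × 13
gcd(150, 180, 2070, 3510) = 2 × 3 × 5 = 30.
Total pieces = 150/30 + 180/30 + 2070/30 + 3510/30 = 5 + 6 + 69 + 117 = 197.

197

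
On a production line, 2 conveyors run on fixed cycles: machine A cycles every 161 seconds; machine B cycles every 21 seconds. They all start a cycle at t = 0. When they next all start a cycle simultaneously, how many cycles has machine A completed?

All finish a whole number of cycles simultaneously at t = LCM of the periods.
161 = 7 × 23
21 = 3 × 7
LCM(161, 21) = 3 × 7 × 23 = 483.
Cycles for period 161: 483 / 161 = 3.

3 cycles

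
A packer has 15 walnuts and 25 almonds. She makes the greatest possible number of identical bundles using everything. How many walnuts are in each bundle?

Number of bundles = gcd(15, 25).
15 = 3 × 5
25 = 5^2
gcd(15, 25) = 5.
walnuts per bundle = 15 / 5 = 3.

3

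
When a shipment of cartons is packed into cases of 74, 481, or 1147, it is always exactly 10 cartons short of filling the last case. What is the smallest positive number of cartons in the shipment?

29812

Being 10 short of a full case of size k means N ≡ −10 (mod k), i.e. N + 10 is a multiple of each size.
74 = 2 × 37
481 = 13 × 37
1147 = 31 × 37
LCM(74, 481, 1147) = 2 × 13 × 31 × 37 = 29822.
Smallest positive N is 29822 − 10 = 29812.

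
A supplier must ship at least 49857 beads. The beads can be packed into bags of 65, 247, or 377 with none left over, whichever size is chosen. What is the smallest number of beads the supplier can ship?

71630

The number of beads must be a common multiple of 65, 247, and 377, so a multiple of their LCM.
65 = 5 × 13
247 = 13 × 19
377 = 13 × 29
LCM(65, 247, 377) = 5 × 13 × 19 × 29 = 35815.
Smallest multiple of 35815 that is ≥ 49857: ⌈49857/35815⌉ × 35815 = 2 × 35815 = 71630.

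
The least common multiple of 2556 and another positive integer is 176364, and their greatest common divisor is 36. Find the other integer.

2484

gcd × lcm = product of the two integers, so the other integer is (36 × 176364) / 2556 = 2484.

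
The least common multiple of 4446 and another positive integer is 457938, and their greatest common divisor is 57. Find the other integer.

5871

gcd × lcm = product of the two integers, so the other integer is (57 × 457938) / 4446 = 5871.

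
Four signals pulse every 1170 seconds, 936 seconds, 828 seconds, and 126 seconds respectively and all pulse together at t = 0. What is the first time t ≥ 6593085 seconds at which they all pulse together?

6781320 seconds

Joint pulses occur at multiples of LCM(1170, 936, 828, 126).
1170 = 2 × 3^2 × 5 × 13
936 = 2^3 × 3^2 × 13
828 = 2^2 × 3^2 × 23
126 = 2 × 3^2 × 7
LCM(1170, 936, 828, 126) = 2^3 × 3^2 × 5 × 7 × 13 × 23 = 753480.
Smallest multiple of 753480 that is ≥ 6593085: ⌈6593085/753480⌉ × 753480 = 9 × 753480 = 6781320.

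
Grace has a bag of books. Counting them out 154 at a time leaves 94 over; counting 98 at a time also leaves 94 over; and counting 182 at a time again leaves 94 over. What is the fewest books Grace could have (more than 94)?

N − 94 must be a common multiple of 154, 98, and 182.
154 = 2 × 7 × 11
98 = 2 × 7^2
182 = 2 × 7 × 13
LCM(154, 98, 182) = 2 × 7^2 × 11 × 13 = 14014.
Smallest N > 94 is LCM + 94 = 14014 + 94 = 14108.

14108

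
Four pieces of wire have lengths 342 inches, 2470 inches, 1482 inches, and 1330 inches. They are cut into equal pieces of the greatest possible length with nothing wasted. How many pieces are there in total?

148

Piece length = gcd(342, 2470, 1482, 1330).
342 = 2 × 3^2 × 19
2470 = 2 × 5 × 13 × 19
1482 = 2 × 3 × 13 × 19
1330 = 2 × 5 × 7 × 19
gcd(342, 2470, 1482, 1330) = 2 × 19 = 38.
Total pieces = 342/38 + 2470/38 + 1482/38 + 1330/38 = 9 + 65 + 39 + 35 = 148.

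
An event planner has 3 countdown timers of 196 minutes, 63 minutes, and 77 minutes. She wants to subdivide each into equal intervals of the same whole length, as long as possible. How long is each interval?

The interval must divide each timer length; the longest such is the gcd.
196 = 2^2 × 7^2
63 = 3^2 × 7
77 = 7 × 11
gcd(196, 63, 77) = 7.

7 minutes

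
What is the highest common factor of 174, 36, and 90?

6

174 = 2 × 3 × 29
36 = 2^2 × 3^2
90 = 2 × 3^2 × 5
gcd(174, 36, 90) = 2 × 3 = 6.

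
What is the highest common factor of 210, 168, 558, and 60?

210 = 2 × 3 × 5 × 7
168 = 2^3 × 3 × 7
558 = 2 × 3^2 × 31
60 = 2^2 × 3 × 5
gcd(210, 168, 558, 60) = 2 × 3 = 6.

6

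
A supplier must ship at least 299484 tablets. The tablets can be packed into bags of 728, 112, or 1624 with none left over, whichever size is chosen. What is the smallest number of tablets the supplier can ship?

The number of tablets must be a common multiple of 728, 112, and 1624, so a multiple of their LCM.
728 = 2^3 × 7 × 13
112 = 2^4 × 7
1624 = 2^3 × 7 × 29
LCM(728, 112, 1624) = 2^4 × 7 × 13 × 29 = 42224.
Smallest multiple of 42224 that is ≥ 299484: ⌈299484/42224⌉ × 42224 = 8 × 42224 = 337792.

337792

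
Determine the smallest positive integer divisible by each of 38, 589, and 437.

38 = 2 × 19
589 = 19 × 31
437 = 19 × 23
LCM(38, 589, 437) = 2 × 19 × 23 × 31 = 27094.

27094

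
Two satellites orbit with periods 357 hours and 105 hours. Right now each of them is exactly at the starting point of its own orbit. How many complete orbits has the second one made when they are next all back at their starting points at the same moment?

The first common completion time is the LCM of the periods.
357 = 3 × 7 × 17
105 = 3 × 5 × 7
LCM(357, 105) = 3 × 5 × 7 × 17 = 1785.
Orbits for period 105: 1785 / 105 = 17.

17 orbits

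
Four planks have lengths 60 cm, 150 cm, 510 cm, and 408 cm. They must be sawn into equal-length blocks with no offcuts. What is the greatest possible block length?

6 cm

The block length must divide every plank, so the greatest is gcd(60, 150, 510, 408).
60 = 2^2 × 3 × 5
150 = 2 × 3 × 5^2
510 = 2 × 3 × 5 × 17
408 = 2^3 × 3 × 17
gcd(60, 150, 510, 408) = 2 × 3 = 6.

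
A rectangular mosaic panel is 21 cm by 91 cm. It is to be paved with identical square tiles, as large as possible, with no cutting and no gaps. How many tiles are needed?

39

Tile side = gcd(21, 91).
21 = 3 × 7
91 = 7 × 13
gcd(21, 91) = 7.
Tiles: (21/7) × (91/7) = 3 × 13 = 39.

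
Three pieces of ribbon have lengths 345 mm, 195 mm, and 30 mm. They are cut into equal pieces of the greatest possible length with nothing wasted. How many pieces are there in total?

Piece length = gcd(345, 195, 30).
345 = 3 × 5 × 23
195 = 3 × 5 × 13
30 = 2 × 3 × 5
gcd(345, 195, 30) = 3 × 5 = 15.
Total pieces = 345/15 + 195/15 + 30/15 = 23 + 13 + 2 = 38.

38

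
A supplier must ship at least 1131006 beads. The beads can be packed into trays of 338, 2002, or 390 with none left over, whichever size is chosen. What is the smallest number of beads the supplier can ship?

1171170

The number of beads must be a common multiple of 338, 2002, and 390, so a multiple of their LCM.
338 = 2 × 13^2
2002 = 2 × 7 × 11 × 13
390 = 2 × 3 × 5 × 13
LCM(338, 2002, 390) = 2 × 3 × 5 × 7 × 11 × 13^2 = 390390.
Smallest multiple of 390390 that is ≥ 1131006: ⌈1131006/390390⌉ × 390390 = 3 × 390390 = 1171170.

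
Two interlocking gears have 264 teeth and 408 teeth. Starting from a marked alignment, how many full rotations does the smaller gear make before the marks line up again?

17 rotations

All finish a whole number of cycles simultaneously at t = LCM of the periods.
264 = 2^3 × 3 × 11
408 = 2^3 × 3 × 17
LCM(264, 408) = 2^3 × 3 × 11 × 17 = 4488.
Rotations for period 264: 4488 / 264 = 17.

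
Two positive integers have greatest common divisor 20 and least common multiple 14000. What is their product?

280000

For any two positive integers, gcd × lcm = product = 20 × 14000 = 280000.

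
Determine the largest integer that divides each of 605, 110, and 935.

55

605 = 5 × 11^2
110 = 2 × 5 × 11
935 = 5 × 11 × 17
gcd(605, 110, 935) = 5 × 11 = 55.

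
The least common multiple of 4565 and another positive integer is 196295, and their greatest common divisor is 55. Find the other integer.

2365

gcd × lcm = product of the two integers, so the other integer is (55 × 196295) / 4565 = 2365.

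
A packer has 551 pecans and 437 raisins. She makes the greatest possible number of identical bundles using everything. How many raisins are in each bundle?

23

Number of bundles = gcd(551, 437).
551 = 19 × 29
437 = 19 × 23
gcd(551, 437) = 19.
raisins per bundle = 437 / 19 = 23.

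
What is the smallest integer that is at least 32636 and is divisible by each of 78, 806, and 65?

36270

The integer must be a common multiple of 78, 806, and 65, so a multiple of their LCM.
78 = 2 × 3 × 13
806 = 2 × 13 × 31
65 = 5 × 13
LCM(78, 806, 65) = 2 × 3 × 5 × 13 × 31 = 12090.
Smallest multiple of 12090 that is ≥ 32636: ⌈32636/12090⌉ × 12090 = 3 × 12090 = 36270.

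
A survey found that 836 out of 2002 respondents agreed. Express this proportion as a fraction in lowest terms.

836 = 2^2 × 11 × 19
2002 = 2 × 7 × 11 × 13
gcd(836, 2002) = 2 × 11 = 22.
Divide numerator and denominator by 22: 836/2002 = 38/91.

38/91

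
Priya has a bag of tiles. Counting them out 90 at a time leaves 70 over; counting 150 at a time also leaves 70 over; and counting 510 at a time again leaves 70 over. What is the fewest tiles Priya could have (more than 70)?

7720

N − 70 must be a common multiple of 90, 150, and 510.
90 = 2 × 3^2 × 5
150 = 2 × 3 × 5^2
510 = 2 × 3 × 5 × 17
LCM(90, 150, 510) = 2 × 3^2 × 5^2 × 17 = 7650.
Smallest N > 70 is LCM + 70 = 7650 + 70 = 7720.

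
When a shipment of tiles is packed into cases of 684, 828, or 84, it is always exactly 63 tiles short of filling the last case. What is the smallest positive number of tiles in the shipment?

Being 63 short of a full case of size k means N ≡ −63 (mod k), i.e. N + 63 is a multiple of each size.
684 = 2^2 × 3^2 × 19
828 = 2^2 × 3^2 × 23
84 = 2^2 × 3 × 7
LCM(684, 828, 84) = 2^2 × 3^2 × 7 × 19 × 23 = 110124.
Smallest positive N is 110124 − 63 = 110061.

110061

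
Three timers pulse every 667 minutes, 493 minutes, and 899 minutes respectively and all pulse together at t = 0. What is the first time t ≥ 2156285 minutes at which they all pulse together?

2460563 minutes

Joint pulses occur at multiples of LCM(667, 493, 899).
667 = 23 × 29
493 = 17 × 29
899 = 29 × 31
LCM(667, 493, 899) = 17 × 23 × 29 × 31 = 351509.
Smallest multiple of 351509 that is ≥ 2156285: ⌈2156285/351509⌉ × 351509 = 7 × 351509 = 2460563.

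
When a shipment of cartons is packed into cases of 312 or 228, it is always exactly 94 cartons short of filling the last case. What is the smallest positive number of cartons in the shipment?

5834

Being 94 short of a full case of size k means N ≡ −94 (mod k), i.e. N + 94 is a multiple of each size.
312 = 2^3 × 3 × 13
228 = 2^2 × 3 × 19
LCM(312, 228) = 2^3 × 3 × 13 × 19 = 5928.
Smallest positive N is 5928 − 94 = 5834.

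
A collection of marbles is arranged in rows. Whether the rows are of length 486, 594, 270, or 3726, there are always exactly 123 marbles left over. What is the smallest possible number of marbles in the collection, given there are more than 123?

N − 123 must be a common multiple of 486, 594, 270, and 3726.
486 = 2 × 3^5
594 = 2 × 3^3 × 11
270 = 2 × 3^3 × 5
3726 = 2 × 3^4 × 23
LCM(486, 594, 270, 3726) = 2 × 3^5 × 5 × 11 × 23 = 614790.
Smallest N > 123 is LCM + 123 = 614790 + 123 = 614913.

614913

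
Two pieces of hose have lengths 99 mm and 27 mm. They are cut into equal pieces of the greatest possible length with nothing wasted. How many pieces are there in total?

14

Piece length = gcd(99, 27).
99 = 3^2 × 11
27 = 3^3
gcd(99, 27) = 3^2 = 9.
Total pieces = 99/9 + 27/9 = 11 + 3 = 14.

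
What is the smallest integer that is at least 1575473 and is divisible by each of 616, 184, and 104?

The integer must be a common multiple of 616, 184, and 104, so a multiple of their LCM.
616 = 2^3 × 7 × 11
184 = 2^3 × 23
104 = 2^3 × 13
LCM(616, 184, 104) = 2^3 × 7 × 11 × 13 × 23 = 184184.
Smallest multiple of 184184 that is ≥ 1575473: ⌈1575473/184184⌉ × 184184 = 9 × 184184 = 1657656.

1657656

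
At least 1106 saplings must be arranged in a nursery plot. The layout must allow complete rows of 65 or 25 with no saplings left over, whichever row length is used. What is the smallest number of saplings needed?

The number of saplings must be a common multiple of 65 and 25, so a multiple of their LCM.
65 = 5 × 13
25 = 5^2
LCM(65, 25) = 5^2 × 13 = 325.
Smallest multiple of 325 that is ≥ 1106: ⌈1106/325⌉ × 325 = 4 × 325 = 1300.

1300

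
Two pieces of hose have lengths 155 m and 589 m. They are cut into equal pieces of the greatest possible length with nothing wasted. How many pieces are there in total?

24

Piece length = gcd(155, 589).
155 = 5 × 31
589 = 19 × 31
gcd(155, 589) = 31.
Total pieces = 155/31 + 589/31 = 5 + 19 = 24.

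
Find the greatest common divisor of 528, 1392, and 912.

48

528 = 2^4 × 3 × 11
1392 = 2^4 × 3 × 29
912 = 2^4 × 3 × 19
gcd(528, 1392, 912) = 2^4 × 3 = 48.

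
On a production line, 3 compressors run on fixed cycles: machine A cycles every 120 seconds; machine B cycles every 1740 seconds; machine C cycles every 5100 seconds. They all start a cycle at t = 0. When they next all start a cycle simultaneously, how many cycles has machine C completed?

The first common completion time is the LCM of the periods.
120 = 2^3 × 3 × 5
1740 = 2^2 × 3 × 5 × 29
5100 = 2^2 × 3 × 5^2 × 17
LCM(120, 1740, 5100) = 2^3 × 3 × 5^2 × 17 × 29 = 295800.
Cycles for period 5100: 295800 / 5100 = 58.

58 cycles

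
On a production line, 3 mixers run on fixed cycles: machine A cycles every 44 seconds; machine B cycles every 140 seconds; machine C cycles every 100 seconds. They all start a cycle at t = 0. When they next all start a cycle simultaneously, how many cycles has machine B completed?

55 cycles

The first common completion time is the LCM of the periods.
44 = 2^2 × 11
140 = 2^2 × 5 × 7
100 = 2^2 × 5^2
LCM(44, 140, 100) = 2^2 × 5^2 × 7 × 11 = 7700.
Cycles for period 140: 7700 / 140 = 55.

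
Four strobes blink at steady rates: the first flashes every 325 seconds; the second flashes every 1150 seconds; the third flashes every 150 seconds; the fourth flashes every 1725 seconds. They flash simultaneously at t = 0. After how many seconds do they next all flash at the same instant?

44850 seconds

We need the least common multiple of the intervals.
325 = 5^2 × 13
1150 = 2 × 5^2 × 23
150 = 2 × 3 × 5^2
1725 = 3 × 5^2 × 23
LCM(325, 1150, 150, 1725) = 2 × 3 × 5^2 × 13 × 23 = 44850.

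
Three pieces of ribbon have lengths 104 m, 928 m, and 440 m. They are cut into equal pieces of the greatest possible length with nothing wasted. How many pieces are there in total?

184

Piece length = gcd(104, 928, 440).
104 = 2^3 × 13
928 = 2^5 × 29
440 = 2^3 × 5 × 11
gcd(104, 928, 440) = 2^3 = 8.
Total pieces = 104/8 + 928/8 + 440/8 = 13 + 116 + 55 = 184.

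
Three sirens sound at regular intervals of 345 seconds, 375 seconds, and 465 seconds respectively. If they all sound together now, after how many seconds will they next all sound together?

The first simultaneous occurrence is after LCM of the individual periods.
345 = 3 × 5 × 23
375 = 3 × 5^3
465 = 3 × 5 × 31
LCM(345, 375, 465) = 3 × 5^3 × 23 × 31 = 267375.

267375 seconds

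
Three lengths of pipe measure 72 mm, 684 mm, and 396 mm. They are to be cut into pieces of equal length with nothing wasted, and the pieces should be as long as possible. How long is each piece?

Each piece length must divide every original length, so the longest possible is gcd(72, 684, 396).
72 = 2^3 × 3^2
684 = 2^2 × 3^2 × 19
396 = 2^2 × 3^2 × 11
gcd(72, 684, 396) = 2^2 × 3^2 = 36.

36 mm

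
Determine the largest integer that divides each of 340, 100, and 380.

20

340 = 2^2 × 5 × 17
100 = 2^2 × 5^2
380 = 2^2 × 5 × 19
gcd(340, 100, 380) = 2^2 × 5 = 20.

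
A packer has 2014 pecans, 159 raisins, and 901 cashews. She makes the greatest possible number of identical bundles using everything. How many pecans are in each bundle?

Number of bundles = gcd(2014, 159, 901).
2014 = 2 × 19 × 53
159 = 3 × 53
901 = 17 × 53
gcd(2014, 159, 901) = 53.
pecans per bundle = 2014 / 53 = 38.

38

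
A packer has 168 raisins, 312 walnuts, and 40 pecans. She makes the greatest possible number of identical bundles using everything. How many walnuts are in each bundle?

39

Number of bundles = gcd(168, 312, 40).
168 = 2^3 × 3 × 7
312 = 2^3 × 3 × 13
40 = 2^3 × 5
gcd(168, 312, 40) = 2^3 = 8.
walnuts per bundle = 312 / 8 = 39.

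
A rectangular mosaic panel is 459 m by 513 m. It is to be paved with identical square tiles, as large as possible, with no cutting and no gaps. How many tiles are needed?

Tile side = gcd(459, 513).
459 = 3^3 × 17
513 = 3^3 × 19
gcd(459, 513) = 3^3 = 27.
Tiles: (459/27) × (513/27) = 17 × 19 = 323.

323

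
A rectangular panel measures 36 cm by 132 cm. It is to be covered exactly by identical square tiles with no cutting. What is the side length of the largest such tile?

12 cm

The tile side must divide both 36 and 132, so the largest is their gcd.
36 = 2^2 × 3^2
132 = 2^2 × 3 × 11
gcd(36, 132) = 2^2 × 3 = 12.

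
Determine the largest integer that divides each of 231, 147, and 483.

231 = 3 × 7 × 11
147 = 3 × 7^2
483 = 3 × 7 × 23
gcd(231, 147, 483) = 3 × 7 = 21.

21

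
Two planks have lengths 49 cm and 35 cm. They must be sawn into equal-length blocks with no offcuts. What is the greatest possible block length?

This is the greatest common divisor of 49 and 35.
49 = 7^2
35 = 5 × 7
gcd(49, 35) = 7.

7 cm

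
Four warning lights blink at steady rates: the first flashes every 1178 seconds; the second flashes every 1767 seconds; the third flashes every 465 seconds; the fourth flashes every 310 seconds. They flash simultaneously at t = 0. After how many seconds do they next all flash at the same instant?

We need the least common multiple of the intervals.
1178 = 2 × 19 × 31
1767 = 3 × 19 × 31
465 = 3 × 5 × 31
310 = 2 × 5 × 31
LCM(1178, 1767, 465, 310) = 2 × 3 × 5 × 19 × 31 = 17670.

17670 seconds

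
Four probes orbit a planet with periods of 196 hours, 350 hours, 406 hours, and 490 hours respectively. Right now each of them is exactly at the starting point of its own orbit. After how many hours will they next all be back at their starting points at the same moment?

They coincide at every common multiple of the periods; the first is the LCM.
196 = 2^2 × 7^2
350 = 2 × 5^2 × 7
406 = 2 × 7 × 29
490 = 2 × 5 × 7^2
LCM(196, 350, 406, 490) = 2^2 × 5^2 × 7^2 × 29 = 142100.

142100 hours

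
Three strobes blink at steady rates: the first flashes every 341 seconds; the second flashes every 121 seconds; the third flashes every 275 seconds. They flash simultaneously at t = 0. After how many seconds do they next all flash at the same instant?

93775 seconds

They coincide at every common multiple of the periods; the first is the LCM.
341 = 11 × 31
121 = 11^2
275 = 5^2 × 11
LCM(341, 121, 275) = 5^2 × 11^2 × 31 = 93775.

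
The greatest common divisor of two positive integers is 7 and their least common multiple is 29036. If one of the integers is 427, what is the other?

476

For two integers, gcd × lcm = product, so the other is (7 × 29036) / 427 = 203252 / 427 = 476.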